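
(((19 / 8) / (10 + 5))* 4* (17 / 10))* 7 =2261 / 300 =7.54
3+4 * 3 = 15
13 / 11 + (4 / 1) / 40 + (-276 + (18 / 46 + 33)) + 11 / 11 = -608027 / 2530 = -240.33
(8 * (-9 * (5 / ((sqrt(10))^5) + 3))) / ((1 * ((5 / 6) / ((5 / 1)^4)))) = -162000-270 * sqrt(10) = -162853.81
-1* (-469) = 469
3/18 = 1/6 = 0.17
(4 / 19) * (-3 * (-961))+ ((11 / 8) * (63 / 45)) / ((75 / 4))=8650463 / 14250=607.05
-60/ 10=-6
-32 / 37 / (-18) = 16 / 333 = 0.05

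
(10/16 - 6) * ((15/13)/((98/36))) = -5805/2548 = -2.28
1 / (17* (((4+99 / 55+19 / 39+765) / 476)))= 5460 / 150401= 0.04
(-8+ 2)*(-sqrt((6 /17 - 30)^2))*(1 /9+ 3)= 9408 /17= 553.41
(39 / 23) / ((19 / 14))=546 / 437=1.25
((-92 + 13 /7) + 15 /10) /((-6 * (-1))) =-14.77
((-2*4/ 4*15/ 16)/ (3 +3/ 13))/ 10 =-13/ 224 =-0.06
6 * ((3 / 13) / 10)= 9 / 65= 0.14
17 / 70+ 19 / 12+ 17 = 7907 / 420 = 18.83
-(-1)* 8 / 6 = 4 / 3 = 1.33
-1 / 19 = -0.05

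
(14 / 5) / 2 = 7 / 5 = 1.40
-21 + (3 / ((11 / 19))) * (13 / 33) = -2294 / 121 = -18.96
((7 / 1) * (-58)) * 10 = -4060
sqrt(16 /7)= 4*sqrt(7) /7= 1.51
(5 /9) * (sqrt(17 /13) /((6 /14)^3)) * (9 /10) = 343 * sqrt(221) /702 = 7.26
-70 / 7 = -10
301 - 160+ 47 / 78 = 11045 / 78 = 141.60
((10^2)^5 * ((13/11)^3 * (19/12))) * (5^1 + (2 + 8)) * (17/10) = 887038750000000/1331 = 666445341848.23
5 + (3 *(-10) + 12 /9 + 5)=-56 /3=-18.67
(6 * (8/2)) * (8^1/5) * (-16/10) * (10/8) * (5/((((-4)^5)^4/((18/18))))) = -3/8589934592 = -0.00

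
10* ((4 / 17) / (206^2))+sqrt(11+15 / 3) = 721422 / 180353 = 4.00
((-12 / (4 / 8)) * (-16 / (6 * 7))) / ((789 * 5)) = 64 / 27615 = 0.00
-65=-65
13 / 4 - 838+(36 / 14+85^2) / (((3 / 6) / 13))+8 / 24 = 15714925 / 84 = 187082.44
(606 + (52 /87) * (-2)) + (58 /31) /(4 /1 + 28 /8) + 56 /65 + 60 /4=620.92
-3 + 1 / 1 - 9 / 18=-5 / 2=-2.50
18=18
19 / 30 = 0.63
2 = 2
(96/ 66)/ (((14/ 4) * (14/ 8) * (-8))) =-16/ 539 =-0.03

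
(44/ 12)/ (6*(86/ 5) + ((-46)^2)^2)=55/ 67163388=0.00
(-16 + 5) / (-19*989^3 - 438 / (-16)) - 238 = -238.00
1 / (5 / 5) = 1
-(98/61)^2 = -9604/3721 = -2.58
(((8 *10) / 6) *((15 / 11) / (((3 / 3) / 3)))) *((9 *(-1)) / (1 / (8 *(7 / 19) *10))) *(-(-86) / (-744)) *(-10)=-108360000 / 6479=-16724.80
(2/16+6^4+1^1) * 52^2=3507426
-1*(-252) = 252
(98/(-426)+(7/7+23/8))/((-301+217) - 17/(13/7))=-80743/2063544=-0.04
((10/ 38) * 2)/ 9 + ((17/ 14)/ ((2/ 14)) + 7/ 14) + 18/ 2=3088/ 171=18.06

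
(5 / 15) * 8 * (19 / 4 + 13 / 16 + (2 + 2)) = 51 / 2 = 25.50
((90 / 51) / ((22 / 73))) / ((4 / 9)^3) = 798255 / 11968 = 66.70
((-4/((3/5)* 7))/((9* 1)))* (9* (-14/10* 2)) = 8/3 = 2.67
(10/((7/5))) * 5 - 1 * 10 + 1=187/7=26.71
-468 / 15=-156 / 5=-31.20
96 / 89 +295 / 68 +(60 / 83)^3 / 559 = 10479702542539 / 1934394302516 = 5.42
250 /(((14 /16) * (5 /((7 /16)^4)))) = 8575 /4096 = 2.09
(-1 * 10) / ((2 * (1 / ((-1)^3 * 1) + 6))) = -1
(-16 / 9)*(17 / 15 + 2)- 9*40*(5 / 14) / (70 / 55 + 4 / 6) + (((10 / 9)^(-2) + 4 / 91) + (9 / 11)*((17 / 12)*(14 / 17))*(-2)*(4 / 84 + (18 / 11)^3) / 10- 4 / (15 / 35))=-1168256838187 / 14389174800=-81.19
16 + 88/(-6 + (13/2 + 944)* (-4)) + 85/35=8761/476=18.41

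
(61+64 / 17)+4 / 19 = 20987 / 323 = 64.98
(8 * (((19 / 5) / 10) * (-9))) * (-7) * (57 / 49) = 38988 / 175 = 222.79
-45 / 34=-1.32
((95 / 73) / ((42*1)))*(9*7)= 285 / 146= 1.95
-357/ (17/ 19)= -399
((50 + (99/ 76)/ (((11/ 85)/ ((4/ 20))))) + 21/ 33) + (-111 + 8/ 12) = -144671/ 2508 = -57.68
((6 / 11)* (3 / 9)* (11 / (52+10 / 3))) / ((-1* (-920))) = 3 / 76360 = 0.00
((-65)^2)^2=17850625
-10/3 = -3.33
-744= -744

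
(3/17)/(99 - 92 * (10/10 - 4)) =1/2125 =0.00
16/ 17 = 0.94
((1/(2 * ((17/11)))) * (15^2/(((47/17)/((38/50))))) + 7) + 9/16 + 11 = 29007/752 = 38.57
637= 637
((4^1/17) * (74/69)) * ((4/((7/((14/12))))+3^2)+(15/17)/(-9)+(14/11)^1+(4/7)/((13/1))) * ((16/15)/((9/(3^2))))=2631823616/898242345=2.93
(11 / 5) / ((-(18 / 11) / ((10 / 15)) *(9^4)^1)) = -121 / 885735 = -0.00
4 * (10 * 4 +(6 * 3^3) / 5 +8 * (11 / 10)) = 1624 / 5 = 324.80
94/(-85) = -94/85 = -1.11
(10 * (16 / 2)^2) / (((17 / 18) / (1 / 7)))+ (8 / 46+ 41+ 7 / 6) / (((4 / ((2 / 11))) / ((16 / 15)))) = 133936468 / 1354815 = 98.86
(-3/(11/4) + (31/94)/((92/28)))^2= 554932249/565583524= 0.98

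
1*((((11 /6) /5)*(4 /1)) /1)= 22 /15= 1.47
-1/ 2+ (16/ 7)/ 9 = -31/ 126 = -0.25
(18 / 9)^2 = 4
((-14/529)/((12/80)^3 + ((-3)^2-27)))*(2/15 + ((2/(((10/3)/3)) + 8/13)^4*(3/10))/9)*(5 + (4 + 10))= 5779441166912/163144109942775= 0.04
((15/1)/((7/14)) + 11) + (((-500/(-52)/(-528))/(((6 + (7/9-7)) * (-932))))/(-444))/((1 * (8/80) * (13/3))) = 41.00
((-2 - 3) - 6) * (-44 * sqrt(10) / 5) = 484 * sqrt(10) / 5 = 306.11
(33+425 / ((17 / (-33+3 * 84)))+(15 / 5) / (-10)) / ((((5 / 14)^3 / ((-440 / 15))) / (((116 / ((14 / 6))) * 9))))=-1586826707.56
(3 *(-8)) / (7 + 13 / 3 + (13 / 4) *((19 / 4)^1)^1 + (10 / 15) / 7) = -896 / 1003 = -0.89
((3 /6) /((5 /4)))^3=8 /125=0.06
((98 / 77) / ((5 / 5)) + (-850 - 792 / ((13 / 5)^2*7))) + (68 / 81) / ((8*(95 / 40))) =-17331776348 / 20027007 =-865.42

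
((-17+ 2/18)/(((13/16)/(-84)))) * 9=15714.46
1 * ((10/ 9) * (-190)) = -1900/ 9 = -211.11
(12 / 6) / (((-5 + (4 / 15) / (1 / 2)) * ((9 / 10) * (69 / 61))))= -6100 / 13869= -0.44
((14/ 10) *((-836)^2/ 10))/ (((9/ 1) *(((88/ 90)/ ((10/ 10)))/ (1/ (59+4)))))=7942/ 45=176.49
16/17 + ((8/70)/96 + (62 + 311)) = 5339897/14280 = 373.94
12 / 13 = 0.92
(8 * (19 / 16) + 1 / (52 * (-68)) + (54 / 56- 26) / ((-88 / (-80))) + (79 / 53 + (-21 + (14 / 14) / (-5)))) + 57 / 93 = -72372372411 / 2236714480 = -32.36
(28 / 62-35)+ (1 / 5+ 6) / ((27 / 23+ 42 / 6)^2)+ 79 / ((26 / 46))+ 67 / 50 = 37978380057 / 356090800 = 106.65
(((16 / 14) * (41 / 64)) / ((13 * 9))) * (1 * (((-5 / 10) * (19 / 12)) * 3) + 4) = 41 / 4032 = 0.01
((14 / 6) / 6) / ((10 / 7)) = 49 / 180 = 0.27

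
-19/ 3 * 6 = -38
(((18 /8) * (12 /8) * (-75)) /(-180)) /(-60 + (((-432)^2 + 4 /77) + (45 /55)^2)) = 38115 /5056650208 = 0.00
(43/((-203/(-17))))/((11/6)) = 4386/2233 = 1.96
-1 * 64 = -64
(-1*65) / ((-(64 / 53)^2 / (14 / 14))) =182585 / 4096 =44.58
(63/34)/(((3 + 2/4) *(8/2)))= 9/68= 0.13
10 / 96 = 5 / 48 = 0.10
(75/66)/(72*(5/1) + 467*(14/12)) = 0.00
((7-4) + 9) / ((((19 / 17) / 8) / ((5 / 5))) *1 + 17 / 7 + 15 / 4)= 3808 / 2005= 1.90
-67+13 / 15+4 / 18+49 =-16.91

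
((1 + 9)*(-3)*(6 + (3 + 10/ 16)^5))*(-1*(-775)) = -240727675125/ 16384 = -14692851.26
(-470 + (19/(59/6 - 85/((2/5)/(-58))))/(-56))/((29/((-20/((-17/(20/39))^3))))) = -38958339880000/4378457708803269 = -0.01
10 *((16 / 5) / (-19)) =-32 / 19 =-1.68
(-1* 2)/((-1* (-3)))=-2/3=-0.67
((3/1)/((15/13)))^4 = 28561/625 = 45.70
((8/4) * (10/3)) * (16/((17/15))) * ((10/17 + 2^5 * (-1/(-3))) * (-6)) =-1836800/289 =-6355.71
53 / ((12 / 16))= 212 / 3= 70.67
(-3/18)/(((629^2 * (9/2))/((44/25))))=-0.00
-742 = -742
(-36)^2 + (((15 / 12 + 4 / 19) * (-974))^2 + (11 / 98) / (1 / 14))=20468230595 / 10108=2024953.56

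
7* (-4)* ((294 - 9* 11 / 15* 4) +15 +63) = -48384 / 5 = -9676.80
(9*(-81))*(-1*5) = 3645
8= 8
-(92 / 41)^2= -8464 / 1681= -5.04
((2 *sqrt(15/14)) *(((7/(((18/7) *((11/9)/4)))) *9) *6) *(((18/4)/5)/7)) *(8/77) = 3888 *sqrt(210)/4235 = 13.30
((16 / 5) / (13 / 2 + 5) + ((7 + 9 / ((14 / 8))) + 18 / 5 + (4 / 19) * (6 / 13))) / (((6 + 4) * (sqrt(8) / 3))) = 9614637 * sqrt(2) / 7953400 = 1.71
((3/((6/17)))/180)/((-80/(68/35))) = -289/252000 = -0.00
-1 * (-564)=564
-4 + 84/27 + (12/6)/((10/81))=15.31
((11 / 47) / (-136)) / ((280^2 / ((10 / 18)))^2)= -11 / 127295749324800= -0.00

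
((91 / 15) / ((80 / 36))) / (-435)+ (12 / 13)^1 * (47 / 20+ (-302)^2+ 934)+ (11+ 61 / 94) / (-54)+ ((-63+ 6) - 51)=3386542452833 / 39867750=84944.41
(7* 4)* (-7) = -196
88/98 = 44/49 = 0.90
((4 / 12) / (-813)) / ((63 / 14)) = -2 / 21951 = -0.00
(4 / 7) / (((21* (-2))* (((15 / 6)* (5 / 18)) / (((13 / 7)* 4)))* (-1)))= 1248 / 8575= 0.15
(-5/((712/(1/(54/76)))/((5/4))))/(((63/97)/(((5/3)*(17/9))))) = -3916375/65400048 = -0.06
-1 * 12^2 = -144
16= 16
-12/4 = -3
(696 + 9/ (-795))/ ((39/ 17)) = 1045143/ 3445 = 303.38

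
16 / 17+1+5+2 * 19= 764 / 17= 44.94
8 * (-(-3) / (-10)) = -12 / 5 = -2.40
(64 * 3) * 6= 1152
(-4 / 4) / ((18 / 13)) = -13 / 18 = -0.72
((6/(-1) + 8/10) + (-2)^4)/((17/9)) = 486/85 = 5.72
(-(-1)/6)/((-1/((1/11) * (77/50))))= -7/300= -0.02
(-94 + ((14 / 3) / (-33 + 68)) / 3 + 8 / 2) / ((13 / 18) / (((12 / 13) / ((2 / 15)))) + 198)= -145728 / 320929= -0.45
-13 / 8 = -1.62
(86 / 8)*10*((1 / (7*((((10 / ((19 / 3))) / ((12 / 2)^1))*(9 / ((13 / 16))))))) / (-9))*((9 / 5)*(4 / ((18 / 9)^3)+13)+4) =-3005743 / 181440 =-16.57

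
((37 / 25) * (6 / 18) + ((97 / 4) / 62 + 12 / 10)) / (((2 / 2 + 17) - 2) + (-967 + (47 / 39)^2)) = -19656897 / 8954424400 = -0.00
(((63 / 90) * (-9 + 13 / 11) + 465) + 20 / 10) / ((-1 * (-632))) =3173 / 4345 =0.73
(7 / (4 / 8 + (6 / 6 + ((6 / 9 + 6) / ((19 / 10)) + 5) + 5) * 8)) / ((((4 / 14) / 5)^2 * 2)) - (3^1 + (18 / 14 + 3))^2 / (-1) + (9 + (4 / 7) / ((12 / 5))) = 558812041 / 7813932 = 71.51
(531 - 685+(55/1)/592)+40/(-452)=-10301689/66896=-154.00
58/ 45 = 1.29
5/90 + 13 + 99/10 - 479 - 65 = -23447/45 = -521.04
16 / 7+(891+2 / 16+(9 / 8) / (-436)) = 21813453 / 24416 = 893.41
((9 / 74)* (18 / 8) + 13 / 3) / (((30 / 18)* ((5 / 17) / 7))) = 486829 / 7400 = 65.79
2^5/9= 32/9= 3.56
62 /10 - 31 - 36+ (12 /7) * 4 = -1888 /35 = -53.94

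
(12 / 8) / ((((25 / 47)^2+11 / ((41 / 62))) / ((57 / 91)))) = 5162433 / 92951222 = 0.06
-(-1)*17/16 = 17/16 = 1.06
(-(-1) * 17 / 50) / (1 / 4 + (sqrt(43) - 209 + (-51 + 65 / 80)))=-563448 / 428836025 - 2176 * sqrt(43) / 428836025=-0.00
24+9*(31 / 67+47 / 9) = 5036 / 67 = 75.16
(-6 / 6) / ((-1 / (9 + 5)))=14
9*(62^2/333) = 3844/37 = 103.89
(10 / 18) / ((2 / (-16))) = -40 / 9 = -4.44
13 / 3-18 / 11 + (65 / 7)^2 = 143786 / 1617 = 88.92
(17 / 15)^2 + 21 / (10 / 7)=7193 / 450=15.98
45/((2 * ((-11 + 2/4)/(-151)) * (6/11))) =8305/14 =593.21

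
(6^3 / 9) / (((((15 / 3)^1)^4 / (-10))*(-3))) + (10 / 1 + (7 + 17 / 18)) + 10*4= 130663 / 2250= 58.07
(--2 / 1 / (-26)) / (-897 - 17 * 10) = 1 / 13871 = 0.00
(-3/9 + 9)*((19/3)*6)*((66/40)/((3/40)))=21736/3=7245.33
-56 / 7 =-8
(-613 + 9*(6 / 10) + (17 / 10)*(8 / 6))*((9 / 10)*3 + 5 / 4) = -35866 / 15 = -2391.07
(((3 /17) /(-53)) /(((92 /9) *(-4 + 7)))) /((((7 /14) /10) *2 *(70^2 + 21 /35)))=-225 /1015551338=-0.00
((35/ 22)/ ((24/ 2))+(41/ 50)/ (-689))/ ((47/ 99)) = 1792389/ 6476600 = 0.28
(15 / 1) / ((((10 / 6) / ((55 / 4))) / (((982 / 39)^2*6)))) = 79556730 / 169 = 470749.88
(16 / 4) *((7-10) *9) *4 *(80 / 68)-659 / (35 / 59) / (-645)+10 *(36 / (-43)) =-197600023 / 383775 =-514.89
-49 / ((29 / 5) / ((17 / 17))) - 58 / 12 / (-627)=-920849 / 109098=-8.44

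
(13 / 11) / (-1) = -13 / 11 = -1.18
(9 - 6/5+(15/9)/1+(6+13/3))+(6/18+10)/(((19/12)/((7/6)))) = 7813/285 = 27.41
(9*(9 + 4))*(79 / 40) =9243 / 40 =231.08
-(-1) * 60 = 60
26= 26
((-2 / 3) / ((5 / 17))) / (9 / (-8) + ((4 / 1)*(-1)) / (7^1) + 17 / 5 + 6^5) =-1904 / 6533271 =-0.00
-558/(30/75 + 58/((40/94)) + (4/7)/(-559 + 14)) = -1419180/347671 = -4.08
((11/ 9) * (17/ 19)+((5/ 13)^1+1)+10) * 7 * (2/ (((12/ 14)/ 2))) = 2718422/ 6669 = 407.62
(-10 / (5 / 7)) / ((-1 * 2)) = 7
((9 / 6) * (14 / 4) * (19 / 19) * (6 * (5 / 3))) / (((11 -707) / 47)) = -1645 / 464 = -3.55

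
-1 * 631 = -631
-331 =-331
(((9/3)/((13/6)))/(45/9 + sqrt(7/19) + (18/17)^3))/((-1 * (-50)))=2837468759/627849862900 -24137569 * sqrt(133)/627849862900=0.00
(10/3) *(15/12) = 25/6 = 4.17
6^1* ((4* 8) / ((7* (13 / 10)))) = 1920 / 91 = 21.10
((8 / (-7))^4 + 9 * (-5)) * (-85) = 8835665 / 2401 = 3679.99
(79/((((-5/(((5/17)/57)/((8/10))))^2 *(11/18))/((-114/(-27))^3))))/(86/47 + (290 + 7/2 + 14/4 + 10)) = 352735/6727676373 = 0.00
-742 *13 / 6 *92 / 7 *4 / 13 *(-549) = 3569232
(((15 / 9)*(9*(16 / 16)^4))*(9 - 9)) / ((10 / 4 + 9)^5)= 0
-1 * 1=-1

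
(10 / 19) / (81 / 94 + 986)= 188 / 352507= 0.00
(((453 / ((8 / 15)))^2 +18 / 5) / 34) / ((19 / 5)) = 230861277 / 41344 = 5583.91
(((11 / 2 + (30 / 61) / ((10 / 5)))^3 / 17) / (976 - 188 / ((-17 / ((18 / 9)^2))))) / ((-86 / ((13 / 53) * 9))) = -40303235817 / 143549960631296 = -0.00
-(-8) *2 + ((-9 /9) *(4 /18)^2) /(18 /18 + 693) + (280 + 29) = 9134773 /28107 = 325.00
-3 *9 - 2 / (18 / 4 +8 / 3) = -1173 / 43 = -27.28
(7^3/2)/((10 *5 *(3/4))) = 343/75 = 4.57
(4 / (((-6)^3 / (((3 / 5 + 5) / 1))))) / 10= -7 / 675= -0.01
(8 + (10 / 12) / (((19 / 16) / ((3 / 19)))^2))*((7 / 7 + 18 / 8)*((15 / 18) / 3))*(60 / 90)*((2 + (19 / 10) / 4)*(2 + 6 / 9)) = 37340446 / 1172889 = 31.84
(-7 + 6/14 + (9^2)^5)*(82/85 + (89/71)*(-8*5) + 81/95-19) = -234742555709.68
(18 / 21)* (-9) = -54 / 7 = -7.71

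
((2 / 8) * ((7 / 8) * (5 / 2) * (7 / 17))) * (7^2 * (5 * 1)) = 60025 / 1088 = 55.17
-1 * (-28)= 28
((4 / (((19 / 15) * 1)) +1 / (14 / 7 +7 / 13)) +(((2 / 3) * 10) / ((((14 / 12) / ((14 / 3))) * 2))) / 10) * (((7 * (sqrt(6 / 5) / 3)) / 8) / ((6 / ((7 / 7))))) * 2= 7147 * sqrt(30) / 75240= 0.52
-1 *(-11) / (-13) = -11 / 13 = -0.85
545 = 545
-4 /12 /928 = -1 /2784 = -0.00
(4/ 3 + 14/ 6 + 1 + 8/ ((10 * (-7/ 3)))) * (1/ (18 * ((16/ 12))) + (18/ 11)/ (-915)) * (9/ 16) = 728897/ 7515200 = 0.10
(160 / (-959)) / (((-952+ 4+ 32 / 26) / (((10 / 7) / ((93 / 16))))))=83200 / 1920998793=0.00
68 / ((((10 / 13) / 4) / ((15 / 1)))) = 5304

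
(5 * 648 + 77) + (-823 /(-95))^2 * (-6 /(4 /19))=1119163 /950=1178.07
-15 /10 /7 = -3 /14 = -0.21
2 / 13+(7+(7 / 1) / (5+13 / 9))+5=13.24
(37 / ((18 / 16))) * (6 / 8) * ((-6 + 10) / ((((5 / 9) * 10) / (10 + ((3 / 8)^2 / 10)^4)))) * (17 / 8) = 3165860671580607 / 8388608000000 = 377.40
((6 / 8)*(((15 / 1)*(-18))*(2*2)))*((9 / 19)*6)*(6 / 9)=-29160 / 19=-1534.74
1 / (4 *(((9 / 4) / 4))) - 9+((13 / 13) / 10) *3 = -743 / 90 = -8.26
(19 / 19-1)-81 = -81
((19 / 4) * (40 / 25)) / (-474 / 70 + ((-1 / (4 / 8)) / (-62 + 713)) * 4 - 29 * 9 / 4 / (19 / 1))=-0.74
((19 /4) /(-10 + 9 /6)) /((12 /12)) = -19 /34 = -0.56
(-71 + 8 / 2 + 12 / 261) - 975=-90650 / 87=-1041.95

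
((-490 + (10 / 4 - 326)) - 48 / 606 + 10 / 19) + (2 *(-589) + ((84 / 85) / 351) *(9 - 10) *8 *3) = -25332965927 / 12722970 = -1991.12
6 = 6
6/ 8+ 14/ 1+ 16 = 123/ 4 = 30.75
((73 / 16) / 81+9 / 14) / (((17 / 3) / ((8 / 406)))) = 6343 / 2608956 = 0.00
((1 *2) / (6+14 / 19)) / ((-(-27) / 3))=19 / 576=0.03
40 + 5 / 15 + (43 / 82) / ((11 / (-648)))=12775 / 1353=9.44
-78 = -78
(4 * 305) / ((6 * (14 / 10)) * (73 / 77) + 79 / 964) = 64684400 / 426577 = 151.64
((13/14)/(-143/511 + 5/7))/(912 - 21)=949/395604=0.00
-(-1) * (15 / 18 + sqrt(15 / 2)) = 5 / 6 + sqrt(30) / 2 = 3.57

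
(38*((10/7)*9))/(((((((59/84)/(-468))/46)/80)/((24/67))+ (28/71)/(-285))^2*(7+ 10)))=428726526903851127605821440/28610485450589068913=14984944.16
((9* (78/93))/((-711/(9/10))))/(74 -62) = -39/48980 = -0.00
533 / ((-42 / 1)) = -533 / 42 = -12.69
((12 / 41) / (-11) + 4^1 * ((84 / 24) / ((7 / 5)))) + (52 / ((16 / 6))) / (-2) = 0.22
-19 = -19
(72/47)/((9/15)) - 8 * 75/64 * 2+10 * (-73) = -140285/188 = -746.20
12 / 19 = 0.63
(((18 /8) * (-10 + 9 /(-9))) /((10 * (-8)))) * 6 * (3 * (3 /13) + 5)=10989 /1040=10.57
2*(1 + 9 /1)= 20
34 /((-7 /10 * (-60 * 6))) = 17 /126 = 0.13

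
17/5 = 3.40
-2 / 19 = -0.11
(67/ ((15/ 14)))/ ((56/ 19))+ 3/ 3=1333/ 60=22.22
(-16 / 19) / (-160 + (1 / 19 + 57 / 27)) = 0.01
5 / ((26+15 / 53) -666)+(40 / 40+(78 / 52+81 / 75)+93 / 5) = 22.17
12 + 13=25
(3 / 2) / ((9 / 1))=1 / 6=0.17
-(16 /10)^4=-4096 /625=-6.55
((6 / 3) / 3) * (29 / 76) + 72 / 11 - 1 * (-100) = 133927 / 1254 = 106.80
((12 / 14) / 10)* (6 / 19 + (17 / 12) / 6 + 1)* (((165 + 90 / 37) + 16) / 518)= 0.05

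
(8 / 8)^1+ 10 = 11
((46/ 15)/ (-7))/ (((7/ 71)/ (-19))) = 62054/ 735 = 84.43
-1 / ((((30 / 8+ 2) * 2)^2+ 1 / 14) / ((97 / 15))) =-0.05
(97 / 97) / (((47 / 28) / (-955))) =-26740 / 47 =-568.94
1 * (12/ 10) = 6/ 5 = 1.20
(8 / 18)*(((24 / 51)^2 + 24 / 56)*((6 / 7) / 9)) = 0.03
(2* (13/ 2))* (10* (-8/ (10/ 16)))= -1664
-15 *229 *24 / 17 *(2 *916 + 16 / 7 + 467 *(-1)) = -46413720 / 7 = -6630531.43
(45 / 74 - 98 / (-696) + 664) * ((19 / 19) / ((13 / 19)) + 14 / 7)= 128389605 / 55796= 2301.05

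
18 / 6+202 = 205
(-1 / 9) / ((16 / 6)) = -1 / 24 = -0.04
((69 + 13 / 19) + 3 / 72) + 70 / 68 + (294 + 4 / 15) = 14148251 / 38760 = 365.02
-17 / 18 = -0.94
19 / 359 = 0.05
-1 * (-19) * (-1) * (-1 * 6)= 114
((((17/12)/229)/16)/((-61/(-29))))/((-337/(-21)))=3451/301283392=0.00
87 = 87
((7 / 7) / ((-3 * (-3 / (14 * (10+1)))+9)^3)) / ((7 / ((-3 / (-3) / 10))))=260876 / 13573524375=0.00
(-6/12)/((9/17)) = -17/18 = -0.94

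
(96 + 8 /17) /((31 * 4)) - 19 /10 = -5913 /5270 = -1.12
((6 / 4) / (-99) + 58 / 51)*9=3777 / 374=10.10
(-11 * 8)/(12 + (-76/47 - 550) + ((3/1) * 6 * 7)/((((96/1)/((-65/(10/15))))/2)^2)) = 2117632/475119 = 4.46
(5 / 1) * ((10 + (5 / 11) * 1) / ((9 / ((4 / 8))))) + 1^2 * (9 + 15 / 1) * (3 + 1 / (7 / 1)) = 78.33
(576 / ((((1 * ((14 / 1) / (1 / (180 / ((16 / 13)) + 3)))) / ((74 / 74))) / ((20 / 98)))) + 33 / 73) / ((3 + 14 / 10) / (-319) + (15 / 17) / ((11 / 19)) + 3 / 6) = 45784599410 / 181068551979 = 0.25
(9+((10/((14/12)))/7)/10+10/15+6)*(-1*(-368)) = 854128/147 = 5810.39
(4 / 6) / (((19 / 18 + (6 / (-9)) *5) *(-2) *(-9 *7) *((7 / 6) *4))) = -1 / 2009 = -0.00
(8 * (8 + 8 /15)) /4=256 /15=17.07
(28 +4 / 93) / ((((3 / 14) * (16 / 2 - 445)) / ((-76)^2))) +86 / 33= -121912174 / 70587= -1727.12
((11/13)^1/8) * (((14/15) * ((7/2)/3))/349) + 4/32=25588/204165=0.13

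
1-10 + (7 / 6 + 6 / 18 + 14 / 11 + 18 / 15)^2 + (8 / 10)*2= 101429 / 12100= 8.38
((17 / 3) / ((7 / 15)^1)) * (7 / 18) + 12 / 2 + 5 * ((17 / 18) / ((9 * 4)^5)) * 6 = 1944995413 / 181398528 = 10.72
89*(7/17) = 623/17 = 36.65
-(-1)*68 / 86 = 34 / 43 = 0.79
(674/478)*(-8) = -2696/239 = -11.28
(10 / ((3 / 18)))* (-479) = -28740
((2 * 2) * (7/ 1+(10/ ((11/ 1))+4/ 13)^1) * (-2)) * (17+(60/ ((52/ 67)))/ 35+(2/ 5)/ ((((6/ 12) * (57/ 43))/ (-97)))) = 1917720320/ 741741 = 2585.43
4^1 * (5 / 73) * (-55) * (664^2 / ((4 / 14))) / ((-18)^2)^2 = -221.51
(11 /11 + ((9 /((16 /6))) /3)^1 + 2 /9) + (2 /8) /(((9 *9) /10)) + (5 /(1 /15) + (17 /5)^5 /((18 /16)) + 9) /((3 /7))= 2310003433 /2025000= 1140.74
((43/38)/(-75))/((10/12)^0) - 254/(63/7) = -241429/8550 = -28.24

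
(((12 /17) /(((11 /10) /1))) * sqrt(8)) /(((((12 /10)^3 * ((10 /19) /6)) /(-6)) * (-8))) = 8.98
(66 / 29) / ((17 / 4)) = 0.54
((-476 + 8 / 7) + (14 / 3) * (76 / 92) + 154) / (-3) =153112 / 1449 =105.67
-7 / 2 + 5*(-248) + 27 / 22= -13665 / 11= -1242.27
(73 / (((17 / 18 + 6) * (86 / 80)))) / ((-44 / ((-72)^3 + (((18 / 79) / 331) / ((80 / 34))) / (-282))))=12055238120665827 / 145329604750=82951.01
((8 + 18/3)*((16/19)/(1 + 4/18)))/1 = 9.65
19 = 19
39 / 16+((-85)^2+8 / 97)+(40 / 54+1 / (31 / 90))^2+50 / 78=102355431002467 / 14134680144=7241.44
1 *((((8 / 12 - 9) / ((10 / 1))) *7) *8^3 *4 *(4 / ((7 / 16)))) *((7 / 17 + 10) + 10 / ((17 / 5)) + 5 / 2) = -88309760 / 51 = -1731563.92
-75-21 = -96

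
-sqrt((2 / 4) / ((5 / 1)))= -0.32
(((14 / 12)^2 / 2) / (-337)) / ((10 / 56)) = -343 / 30330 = -0.01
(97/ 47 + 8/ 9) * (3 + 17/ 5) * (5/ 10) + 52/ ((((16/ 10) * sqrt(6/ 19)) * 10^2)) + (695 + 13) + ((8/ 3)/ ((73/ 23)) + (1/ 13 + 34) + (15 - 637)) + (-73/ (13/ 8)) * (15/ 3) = -93.67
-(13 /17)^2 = -169 /289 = -0.58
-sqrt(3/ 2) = -sqrt(6)/ 2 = -1.22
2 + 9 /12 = 11 /4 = 2.75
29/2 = 14.50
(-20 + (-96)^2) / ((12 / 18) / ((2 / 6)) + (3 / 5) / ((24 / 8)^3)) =413820 / 91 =4547.47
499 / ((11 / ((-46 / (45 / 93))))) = -711574 / 165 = -4312.57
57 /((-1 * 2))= -57 /2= -28.50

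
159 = 159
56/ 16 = 7/ 2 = 3.50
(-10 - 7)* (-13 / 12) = 221 / 12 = 18.42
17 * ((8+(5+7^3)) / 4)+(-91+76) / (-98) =148289 / 98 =1513.15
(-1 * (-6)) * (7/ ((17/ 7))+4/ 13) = 4230/ 221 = 19.14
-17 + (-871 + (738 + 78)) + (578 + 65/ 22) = 508.95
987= 987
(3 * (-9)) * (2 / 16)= -27 / 8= -3.38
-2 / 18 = -0.11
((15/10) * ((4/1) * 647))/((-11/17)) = -65994/11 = -5999.45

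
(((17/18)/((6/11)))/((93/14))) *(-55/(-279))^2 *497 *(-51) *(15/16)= -167278582625/694964448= -240.70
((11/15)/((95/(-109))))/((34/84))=-16786/8075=-2.08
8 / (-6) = -1.33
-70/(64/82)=-1435/16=-89.69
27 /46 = 0.59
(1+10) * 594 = 6534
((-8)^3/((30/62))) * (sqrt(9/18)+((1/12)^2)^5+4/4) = -383887658195/362797056 - 7936 * sqrt(2)/15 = -1806.35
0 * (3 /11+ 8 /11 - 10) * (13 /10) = 0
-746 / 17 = -43.88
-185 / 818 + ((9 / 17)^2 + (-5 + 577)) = 135234737 / 236402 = 572.05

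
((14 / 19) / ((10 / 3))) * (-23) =-483 / 95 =-5.08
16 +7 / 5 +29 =232 / 5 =46.40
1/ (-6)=-1/ 6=-0.17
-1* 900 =-900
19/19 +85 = 86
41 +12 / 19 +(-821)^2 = 12807570 / 19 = 674082.63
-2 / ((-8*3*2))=1 / 24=0.04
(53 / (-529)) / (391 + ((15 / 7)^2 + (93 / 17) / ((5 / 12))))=-220745 / 900529396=-0.00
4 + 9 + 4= 17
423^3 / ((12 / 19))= 479350791 / 4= 119837697.75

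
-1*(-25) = 25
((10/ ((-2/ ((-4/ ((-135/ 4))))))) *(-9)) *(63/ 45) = 112/ 15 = 7.47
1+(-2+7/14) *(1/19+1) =-11/19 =-0.58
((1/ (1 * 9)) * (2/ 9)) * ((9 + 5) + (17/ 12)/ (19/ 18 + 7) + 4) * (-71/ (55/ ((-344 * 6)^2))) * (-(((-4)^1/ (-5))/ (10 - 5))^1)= 236192975872/ 598125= 394888.99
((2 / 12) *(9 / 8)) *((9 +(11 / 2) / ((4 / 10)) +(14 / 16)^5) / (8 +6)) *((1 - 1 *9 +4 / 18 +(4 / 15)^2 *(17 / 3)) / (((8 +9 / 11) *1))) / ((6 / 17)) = -16895115457 / 22885171200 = -0.74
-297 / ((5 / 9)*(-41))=2673 / 205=13.04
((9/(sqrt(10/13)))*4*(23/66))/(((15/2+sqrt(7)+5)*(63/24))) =-736*sqrt(910)/229845+1840*sqrt(130)/45969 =0.36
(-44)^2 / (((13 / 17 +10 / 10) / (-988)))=-16258528 / 15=-1083901.87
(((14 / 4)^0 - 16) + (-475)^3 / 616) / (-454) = 107181115 / 279664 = 383.25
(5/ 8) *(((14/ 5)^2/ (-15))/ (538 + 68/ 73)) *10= -3577/ 590130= -0.01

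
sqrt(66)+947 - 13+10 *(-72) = sqrt(66)+214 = 222.12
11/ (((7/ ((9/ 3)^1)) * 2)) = 33/ 14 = 2.36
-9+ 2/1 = -7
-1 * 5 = -5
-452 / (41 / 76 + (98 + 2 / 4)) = -34352 / 7527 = -4.56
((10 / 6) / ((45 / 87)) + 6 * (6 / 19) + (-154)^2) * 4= 16225244 / 171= 94884.47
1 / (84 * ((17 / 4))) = 1 / 357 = 0.00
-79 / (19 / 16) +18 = -48.53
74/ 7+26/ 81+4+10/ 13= 115442/ 7371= 15.66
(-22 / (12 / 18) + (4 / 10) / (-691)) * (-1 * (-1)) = -114017 / 3455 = -33.00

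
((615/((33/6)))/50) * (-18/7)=-2214/385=-5.75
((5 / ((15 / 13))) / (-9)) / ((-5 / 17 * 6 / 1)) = 0.27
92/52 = 23/13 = 1.77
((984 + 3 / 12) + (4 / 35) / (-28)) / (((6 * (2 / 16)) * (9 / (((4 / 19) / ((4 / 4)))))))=3858244 / 125685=30.70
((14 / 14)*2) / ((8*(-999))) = -1 / 3996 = -0.00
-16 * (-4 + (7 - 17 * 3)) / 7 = 768 / 7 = 109.71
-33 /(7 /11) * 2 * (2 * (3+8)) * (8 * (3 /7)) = -383328 /49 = -7823.02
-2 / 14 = -1 / 7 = -0.14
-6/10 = -3/5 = -0.60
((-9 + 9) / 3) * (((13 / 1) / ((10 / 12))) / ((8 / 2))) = 0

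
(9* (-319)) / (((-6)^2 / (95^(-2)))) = -319 / 36100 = -0.01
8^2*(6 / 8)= 48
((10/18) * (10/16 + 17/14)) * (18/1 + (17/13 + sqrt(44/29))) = 515 * sqrt(319)/7308 + 129265/6552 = 20.99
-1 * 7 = -7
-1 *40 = -40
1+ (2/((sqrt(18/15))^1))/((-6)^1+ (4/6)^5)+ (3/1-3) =1-81*sqrt(30)/1426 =0.69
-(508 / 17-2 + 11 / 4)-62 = -6299 / 68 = -92.63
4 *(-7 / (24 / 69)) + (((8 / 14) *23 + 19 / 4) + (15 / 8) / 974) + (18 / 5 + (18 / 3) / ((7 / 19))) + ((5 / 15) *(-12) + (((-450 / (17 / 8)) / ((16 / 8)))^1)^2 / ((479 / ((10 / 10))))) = -880184052833 / 37752902320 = -23.31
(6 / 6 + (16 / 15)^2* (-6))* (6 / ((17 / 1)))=-874 / 425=-2.06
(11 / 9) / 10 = 11 / 90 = 0.12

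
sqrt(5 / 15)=sqrt(3) / 3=0.58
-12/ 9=-4/ 3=-1.33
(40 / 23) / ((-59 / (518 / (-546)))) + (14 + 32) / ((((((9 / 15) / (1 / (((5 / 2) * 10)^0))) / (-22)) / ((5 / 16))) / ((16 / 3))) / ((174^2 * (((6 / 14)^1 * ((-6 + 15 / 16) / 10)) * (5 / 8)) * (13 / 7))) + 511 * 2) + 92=1819180729893084589 / 19758031398981057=92.07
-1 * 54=-54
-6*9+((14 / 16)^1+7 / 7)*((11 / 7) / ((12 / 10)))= -5773 / 112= -51.54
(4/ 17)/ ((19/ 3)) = 0.04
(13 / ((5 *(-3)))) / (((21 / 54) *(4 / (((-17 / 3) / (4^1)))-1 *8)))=663 / 3220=0.21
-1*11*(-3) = 33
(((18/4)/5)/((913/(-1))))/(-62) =9/566060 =0.00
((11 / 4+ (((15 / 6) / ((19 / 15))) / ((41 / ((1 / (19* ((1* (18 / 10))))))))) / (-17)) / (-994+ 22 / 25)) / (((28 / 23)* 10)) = -954857765 / 4198082700672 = -0.00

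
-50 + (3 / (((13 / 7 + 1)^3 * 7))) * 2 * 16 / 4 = -49853 / 1000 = -49.85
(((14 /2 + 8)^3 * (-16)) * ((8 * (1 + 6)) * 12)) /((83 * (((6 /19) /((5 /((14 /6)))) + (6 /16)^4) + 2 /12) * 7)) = -6051594240000 /32343191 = -187105.66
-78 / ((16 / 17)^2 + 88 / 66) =-2601 / 74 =-35.15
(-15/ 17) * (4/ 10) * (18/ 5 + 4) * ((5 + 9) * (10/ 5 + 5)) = -22344/ 85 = -262.87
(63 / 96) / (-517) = -21 / 16544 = -0.00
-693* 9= -6237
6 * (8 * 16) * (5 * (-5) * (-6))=115200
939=939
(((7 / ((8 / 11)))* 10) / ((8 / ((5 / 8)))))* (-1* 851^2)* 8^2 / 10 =-34852173.12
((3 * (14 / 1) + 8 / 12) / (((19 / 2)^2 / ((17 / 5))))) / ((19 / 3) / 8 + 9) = 69632 / 424175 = 0.16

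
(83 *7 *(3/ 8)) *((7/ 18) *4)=338.92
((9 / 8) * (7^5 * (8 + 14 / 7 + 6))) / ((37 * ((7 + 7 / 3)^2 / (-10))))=-138915 / 148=-938.61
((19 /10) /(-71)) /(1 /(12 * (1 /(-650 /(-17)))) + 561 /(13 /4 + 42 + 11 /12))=-268413 /153841735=-0.00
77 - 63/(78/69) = 553/26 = 21.27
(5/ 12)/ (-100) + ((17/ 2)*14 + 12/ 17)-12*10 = -1217/ 4080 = -0.30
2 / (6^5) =1 / 3888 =0.00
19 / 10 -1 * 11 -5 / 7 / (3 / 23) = -3061 / 210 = -14.58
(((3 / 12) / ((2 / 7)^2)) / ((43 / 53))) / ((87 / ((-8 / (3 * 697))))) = -0.00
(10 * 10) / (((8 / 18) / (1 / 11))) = 225 / 11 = 20.45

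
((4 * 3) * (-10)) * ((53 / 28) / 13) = -1590 / 91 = -17.47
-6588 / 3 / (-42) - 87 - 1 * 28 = -439 / 7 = -62.71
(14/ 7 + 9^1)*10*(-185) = -20350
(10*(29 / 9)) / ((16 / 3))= 145 / 24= 6.04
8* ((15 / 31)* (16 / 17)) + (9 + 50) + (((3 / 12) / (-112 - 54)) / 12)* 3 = 87682001 / 1399712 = 62.64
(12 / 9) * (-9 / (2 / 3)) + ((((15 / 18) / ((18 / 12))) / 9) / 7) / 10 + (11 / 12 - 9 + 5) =-47815 / 2268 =-21.08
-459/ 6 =-153/ 2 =-76.50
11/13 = 0.85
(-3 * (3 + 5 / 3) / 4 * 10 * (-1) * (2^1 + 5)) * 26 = 6370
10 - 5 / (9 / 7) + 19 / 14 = 941 / 126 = 7.47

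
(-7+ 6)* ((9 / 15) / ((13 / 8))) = -24 / 65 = -0.37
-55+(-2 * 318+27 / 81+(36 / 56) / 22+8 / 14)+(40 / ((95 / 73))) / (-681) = -916746415 / 1328404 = -690.11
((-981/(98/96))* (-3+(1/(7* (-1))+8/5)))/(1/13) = 33055776/1715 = 19274.50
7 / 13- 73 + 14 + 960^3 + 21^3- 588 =11501679989 / 13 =884744614.54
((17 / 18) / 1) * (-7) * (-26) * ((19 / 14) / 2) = 4199 / 36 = 116.64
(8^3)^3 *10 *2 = 2684354560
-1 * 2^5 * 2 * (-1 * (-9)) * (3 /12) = -144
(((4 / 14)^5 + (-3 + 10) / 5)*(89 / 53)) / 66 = 10485001 / 293954430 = 0.04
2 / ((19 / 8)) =16 / 19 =0.84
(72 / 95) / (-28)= -18 / 665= -0.03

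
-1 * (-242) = 242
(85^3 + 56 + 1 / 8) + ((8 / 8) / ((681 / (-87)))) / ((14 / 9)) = 7807469417 / 12712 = 614181.04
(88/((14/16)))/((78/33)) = 3872/91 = 42.55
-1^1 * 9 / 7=-9 / 7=-1.29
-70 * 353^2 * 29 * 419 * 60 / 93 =-2119773542600 / 31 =-68379791696.77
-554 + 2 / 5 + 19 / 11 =-30353 / 55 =-551.87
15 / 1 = 15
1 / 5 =0.20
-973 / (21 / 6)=-278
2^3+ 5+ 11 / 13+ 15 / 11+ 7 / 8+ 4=22977 / 1144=20.08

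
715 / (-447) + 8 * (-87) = -311827 / 447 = -697.60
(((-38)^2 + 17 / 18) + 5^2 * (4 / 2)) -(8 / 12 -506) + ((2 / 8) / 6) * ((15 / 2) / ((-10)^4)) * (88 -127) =576079649 / 288000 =2000.28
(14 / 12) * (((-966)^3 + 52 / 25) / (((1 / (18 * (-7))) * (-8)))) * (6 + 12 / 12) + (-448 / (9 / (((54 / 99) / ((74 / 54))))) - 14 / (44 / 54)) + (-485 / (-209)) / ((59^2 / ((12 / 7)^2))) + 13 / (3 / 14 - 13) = -1368761922100359272711609 / 11805140189150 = -115946265793.47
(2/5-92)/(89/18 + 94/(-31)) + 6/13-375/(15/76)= -135064822/69355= -1947.44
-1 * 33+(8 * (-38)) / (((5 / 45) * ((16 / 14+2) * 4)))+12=-2625 / 11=-238.64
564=564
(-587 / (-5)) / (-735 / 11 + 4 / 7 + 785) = 45199 / 276720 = 0.16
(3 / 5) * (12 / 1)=36 / 5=7.20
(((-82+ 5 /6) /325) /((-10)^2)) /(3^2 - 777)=487 /149760000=0.00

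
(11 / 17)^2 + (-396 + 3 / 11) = -1256686 / 3179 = -395.31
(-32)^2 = 1024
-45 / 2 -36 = -117 / 2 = -58.50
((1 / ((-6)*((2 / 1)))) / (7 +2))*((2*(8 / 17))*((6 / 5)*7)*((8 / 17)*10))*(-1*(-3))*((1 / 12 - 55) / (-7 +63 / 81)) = -2636 / 289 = -9.12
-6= -6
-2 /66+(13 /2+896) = 59563 /66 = 902.47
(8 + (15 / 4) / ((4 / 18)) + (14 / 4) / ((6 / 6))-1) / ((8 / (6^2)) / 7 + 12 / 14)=1971 / 64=30.80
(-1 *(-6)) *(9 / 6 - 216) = -1287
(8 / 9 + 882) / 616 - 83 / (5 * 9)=-0.41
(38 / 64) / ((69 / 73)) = 1387 / 2208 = 0.63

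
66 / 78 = 11 / 13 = 0.85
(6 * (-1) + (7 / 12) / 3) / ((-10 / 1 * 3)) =209 / 1080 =0.19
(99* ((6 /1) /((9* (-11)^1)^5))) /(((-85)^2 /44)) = -8 /21031230825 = -0.00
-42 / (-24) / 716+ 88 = 88.00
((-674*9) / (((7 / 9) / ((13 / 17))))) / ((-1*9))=662.67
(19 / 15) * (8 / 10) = 76 / 75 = 1.01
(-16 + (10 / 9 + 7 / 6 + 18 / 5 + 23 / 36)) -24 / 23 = -14527 / 1380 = -10.53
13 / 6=2.17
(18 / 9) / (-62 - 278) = -1 / 170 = -0.01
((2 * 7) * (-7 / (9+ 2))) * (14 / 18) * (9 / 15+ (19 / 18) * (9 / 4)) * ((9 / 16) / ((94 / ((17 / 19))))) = -693889 / 6286720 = -0.11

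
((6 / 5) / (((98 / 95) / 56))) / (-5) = -456 / 35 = -13.03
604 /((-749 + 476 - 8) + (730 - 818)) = -604 /369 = -1.64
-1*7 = -7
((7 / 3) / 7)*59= 59 / 3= 19.67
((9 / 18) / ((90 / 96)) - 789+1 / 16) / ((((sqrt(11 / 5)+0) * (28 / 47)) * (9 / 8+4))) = -1270457 * sqrt(55) / 54120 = -174.09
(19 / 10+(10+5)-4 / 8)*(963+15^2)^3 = 137487487104 / 5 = 27497497420.80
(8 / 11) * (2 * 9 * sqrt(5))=144 * sqrt(5) / 11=29.27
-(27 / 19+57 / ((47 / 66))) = -72747 / 893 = -81.46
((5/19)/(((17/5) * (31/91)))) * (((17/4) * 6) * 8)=27300/589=46.35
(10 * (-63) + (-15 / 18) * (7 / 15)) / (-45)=11347 / 810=14.01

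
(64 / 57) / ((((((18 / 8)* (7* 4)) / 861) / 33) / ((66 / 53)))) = 635008 / 1007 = 630.59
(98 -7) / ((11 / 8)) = 728 / 11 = 66.18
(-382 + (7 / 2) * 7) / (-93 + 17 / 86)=30745 / 7981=3.85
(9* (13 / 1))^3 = 1601613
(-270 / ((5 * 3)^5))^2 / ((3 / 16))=64 / 94921875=0.00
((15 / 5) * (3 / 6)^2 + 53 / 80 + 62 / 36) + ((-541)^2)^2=85662167764.13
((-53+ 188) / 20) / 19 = 27 / 76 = 0.36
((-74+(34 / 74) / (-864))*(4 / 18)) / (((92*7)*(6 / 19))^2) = -0.00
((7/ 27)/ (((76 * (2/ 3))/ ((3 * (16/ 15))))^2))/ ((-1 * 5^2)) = -28/ 676875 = -0.00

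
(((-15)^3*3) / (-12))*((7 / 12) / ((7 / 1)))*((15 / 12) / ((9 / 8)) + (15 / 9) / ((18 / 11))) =14375 / 96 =149.74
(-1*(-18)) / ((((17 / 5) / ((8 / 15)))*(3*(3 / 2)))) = 32 / 51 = 0.63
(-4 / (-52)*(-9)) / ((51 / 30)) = -90 / 221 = -0.41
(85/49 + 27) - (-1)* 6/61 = 86182/2989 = 28.83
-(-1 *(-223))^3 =-11089567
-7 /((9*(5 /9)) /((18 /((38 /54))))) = -3402 /95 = -35.81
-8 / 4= -2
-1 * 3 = -3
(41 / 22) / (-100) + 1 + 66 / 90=11317 / 6600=1.71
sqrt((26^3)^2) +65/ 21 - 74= 367607/ 21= 17505.10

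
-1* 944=-944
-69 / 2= -34.50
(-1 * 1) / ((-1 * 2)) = 0.50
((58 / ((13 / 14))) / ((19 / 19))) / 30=406 / 195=2.08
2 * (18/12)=3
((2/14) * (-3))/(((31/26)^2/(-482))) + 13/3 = 3019939/20181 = 149.64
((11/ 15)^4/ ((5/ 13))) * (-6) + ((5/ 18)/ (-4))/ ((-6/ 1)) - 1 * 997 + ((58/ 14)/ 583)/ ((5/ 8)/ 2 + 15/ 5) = -292432923630083/ 291995550000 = -1001.50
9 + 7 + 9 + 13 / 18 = 463 / 18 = 25.72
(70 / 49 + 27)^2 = 39601 / 49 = 808.18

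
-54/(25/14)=-756/25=-30.24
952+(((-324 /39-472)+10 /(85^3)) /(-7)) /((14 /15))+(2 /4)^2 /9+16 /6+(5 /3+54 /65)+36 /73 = 42405784583017 /41122694340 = 1031.20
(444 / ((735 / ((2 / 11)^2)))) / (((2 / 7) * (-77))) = -296 / 326095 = -0.00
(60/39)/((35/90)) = 360/91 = 3.96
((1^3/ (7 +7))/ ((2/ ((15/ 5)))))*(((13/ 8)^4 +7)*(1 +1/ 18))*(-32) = -50.57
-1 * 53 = -53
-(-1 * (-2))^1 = -2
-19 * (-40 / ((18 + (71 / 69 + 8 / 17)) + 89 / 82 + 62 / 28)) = 33.33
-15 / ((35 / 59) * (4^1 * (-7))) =177 / 196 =0.90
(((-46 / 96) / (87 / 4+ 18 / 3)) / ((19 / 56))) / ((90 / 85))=-2737 / 56943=-0.05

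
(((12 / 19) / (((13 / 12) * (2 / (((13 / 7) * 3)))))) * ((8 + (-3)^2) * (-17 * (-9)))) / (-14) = -280908 / 931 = -301.73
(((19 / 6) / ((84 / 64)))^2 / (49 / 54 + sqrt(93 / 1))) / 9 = -46208 / 7257249 + 92416 * sqrt(93) / 13170563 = 0.06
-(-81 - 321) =402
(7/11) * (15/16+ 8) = 91/16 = 5.69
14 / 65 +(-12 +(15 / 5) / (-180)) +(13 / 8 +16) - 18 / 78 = 1745 / 312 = 5.59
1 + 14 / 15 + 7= 134 / 15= 8.93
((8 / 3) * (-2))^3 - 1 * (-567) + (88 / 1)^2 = 220301 / 27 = 8159.30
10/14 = 5/7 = 0.71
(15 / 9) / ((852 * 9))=5 / 23004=0.00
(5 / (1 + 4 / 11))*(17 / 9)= 6.93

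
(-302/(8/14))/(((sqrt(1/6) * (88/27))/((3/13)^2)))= -256851 * sqrt(6)/29744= -21.15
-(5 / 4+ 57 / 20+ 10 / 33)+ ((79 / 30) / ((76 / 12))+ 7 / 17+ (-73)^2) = 5325.42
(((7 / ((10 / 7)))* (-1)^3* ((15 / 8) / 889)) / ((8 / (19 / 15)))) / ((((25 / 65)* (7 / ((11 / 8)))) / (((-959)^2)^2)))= -2298074306164637 / 3251200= -706838799.88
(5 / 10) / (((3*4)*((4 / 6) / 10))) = 5 / 8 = 0.62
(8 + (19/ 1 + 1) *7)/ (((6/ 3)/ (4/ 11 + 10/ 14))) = 6142/ 77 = 79.77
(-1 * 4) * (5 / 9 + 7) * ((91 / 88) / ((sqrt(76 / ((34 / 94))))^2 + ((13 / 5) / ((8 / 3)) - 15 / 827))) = -248563120 / 1678755177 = -0.15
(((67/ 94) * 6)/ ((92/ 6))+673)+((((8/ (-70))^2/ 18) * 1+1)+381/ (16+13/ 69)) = 18579232068757/ 26624867850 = 697.81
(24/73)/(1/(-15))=-360/73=-4.93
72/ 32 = 9/ 4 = 2.25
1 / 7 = 0.14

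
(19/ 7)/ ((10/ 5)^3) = 19/ 56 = 0.34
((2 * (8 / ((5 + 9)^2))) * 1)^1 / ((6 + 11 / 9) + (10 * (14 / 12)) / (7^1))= 9 / 980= 0.01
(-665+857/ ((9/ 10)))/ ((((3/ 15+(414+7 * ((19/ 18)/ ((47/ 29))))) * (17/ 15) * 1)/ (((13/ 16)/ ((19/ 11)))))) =1303033875/ 4577170984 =0.28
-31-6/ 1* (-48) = 257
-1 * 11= -11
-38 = -38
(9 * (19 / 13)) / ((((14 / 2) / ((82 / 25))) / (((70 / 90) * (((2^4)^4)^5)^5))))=4023145310059403582683922069980692500205681625227930232990167277490328995102238581232987460410454741377137141933540594679808 / 325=12378908646336626408258220000000000000000000000000000000000000000000000000000000000000000000000000000000000000000000000000.00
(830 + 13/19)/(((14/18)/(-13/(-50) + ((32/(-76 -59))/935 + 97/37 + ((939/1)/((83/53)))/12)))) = 61586559222193/1091126300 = 56443.11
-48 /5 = -9.60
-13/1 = -13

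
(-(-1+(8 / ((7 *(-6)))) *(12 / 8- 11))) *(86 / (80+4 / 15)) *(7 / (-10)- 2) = 459 / 196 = 2.34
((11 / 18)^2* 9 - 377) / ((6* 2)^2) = -13451 / 5184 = -2.59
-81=-81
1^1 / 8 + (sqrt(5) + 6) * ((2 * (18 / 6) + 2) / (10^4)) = sqrt(5) / 1250 + 649 / 5000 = 0.13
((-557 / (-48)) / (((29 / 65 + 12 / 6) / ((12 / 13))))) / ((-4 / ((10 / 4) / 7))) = -13925 / 35616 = -0.39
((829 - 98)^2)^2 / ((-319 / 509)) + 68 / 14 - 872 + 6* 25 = -1017385001459103 / 2233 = -455613525060.06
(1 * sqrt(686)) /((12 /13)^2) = 1183 * sqrt(14) /144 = 30.74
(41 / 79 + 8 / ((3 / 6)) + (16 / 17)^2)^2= 157902122161 / 521254561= 302.93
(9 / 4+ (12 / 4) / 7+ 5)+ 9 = 467 / 28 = 16.68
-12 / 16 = -3 / 4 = -0.75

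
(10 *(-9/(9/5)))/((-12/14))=175/3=58.33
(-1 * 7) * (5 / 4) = -35 / 4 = -8.75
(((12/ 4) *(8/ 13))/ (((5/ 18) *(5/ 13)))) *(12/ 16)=324/ 25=12.96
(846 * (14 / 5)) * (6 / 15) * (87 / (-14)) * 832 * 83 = -10165319424 / 25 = -406612776.96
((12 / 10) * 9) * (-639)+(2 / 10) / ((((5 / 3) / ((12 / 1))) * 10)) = -862632 / 125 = -6901.06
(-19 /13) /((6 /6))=-19 /13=-1.46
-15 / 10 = -3 / 2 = -1.50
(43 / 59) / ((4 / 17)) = 731 / 236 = 3.10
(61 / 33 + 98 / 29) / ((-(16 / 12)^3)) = -45027 / 20416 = -2.21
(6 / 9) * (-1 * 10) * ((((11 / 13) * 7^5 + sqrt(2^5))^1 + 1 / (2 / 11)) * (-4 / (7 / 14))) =640 * sqrt(2) / 3 + 9863920 / 13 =759064.78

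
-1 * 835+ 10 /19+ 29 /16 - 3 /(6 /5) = -253889 /304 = -835.16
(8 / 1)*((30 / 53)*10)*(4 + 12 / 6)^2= 86400 / 53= 1630.19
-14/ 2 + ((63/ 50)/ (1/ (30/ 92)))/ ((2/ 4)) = -1421/ 230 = -6.18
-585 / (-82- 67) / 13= 45 / 149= 0.30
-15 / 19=-0.79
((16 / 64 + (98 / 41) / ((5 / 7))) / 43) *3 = 8847 / 35260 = 0.25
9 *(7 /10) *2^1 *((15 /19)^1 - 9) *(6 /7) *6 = -50544 /95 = -532.04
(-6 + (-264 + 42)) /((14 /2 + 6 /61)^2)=-848388 /187489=-4.53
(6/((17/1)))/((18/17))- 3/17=8/51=0.16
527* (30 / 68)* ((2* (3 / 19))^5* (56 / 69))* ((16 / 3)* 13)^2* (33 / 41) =5353577349120 / 2334961357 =2292.79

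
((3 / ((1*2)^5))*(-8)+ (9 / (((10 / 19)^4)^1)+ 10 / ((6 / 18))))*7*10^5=102577230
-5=-5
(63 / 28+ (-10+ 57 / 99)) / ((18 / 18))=-947 / 132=-7.17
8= 8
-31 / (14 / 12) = -26.57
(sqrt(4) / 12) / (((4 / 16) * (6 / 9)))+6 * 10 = 61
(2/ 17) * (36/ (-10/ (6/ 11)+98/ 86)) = -0.25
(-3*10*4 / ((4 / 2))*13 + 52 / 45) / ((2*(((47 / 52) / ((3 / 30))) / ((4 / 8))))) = -227812 / 10575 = -21.54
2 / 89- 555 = -49393 / 89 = -554.98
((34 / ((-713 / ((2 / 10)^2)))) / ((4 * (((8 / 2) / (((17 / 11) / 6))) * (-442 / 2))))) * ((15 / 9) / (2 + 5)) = 17 / 513873360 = 0.00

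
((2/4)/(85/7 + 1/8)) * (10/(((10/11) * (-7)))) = -44/687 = -0.06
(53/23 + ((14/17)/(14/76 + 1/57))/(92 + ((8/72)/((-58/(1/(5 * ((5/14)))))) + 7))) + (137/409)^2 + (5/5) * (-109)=-1125372065536393/10562686411532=-106.54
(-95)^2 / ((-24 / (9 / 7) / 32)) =-108300 / 7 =-15471.43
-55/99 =-5/9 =-0.56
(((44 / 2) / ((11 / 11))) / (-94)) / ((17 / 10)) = -110 / 799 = -0.14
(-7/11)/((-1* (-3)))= -7/33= -0.21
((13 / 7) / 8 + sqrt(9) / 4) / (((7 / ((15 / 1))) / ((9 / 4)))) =7425 / 1568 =4.74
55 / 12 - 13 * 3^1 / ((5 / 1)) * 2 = -661 / 60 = -11.02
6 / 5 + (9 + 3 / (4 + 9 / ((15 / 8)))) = 2319 / 220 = 10.54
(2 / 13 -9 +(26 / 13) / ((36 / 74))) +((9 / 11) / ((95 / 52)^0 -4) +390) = 495485 / 1287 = 384.99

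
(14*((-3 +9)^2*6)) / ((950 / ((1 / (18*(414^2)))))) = 7 / 6784425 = 0.00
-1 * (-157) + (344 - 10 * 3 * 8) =261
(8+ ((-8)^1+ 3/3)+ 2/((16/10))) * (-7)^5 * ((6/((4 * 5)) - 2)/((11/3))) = 7714413/440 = 17532.76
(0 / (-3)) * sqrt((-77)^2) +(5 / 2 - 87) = -169 / 2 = -84.50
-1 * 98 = -98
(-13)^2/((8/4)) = 169/2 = 84.50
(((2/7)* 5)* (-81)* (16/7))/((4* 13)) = -3240/637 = -5.09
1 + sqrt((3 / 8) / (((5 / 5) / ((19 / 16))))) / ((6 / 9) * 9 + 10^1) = sqrt(114) / 256 + 1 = 1.04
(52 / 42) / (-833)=-26 / 17493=-0.00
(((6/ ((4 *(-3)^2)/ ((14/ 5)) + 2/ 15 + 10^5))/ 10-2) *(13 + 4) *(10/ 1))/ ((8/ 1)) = -1785226525/ 42005456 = -42.50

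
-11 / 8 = -1.38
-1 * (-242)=242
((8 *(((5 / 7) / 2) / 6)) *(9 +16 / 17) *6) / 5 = 676 / 119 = 5.68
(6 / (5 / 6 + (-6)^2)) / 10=18 / 1105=0.02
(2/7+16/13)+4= 502/91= 5.52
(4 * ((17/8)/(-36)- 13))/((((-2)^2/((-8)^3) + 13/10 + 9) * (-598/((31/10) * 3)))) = 466364/5908539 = 0.08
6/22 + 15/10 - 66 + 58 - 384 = -8585/22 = -390.23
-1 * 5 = -5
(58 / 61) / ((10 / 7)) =203 / 305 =0.67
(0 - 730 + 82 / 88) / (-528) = 10693 / 7744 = 1.38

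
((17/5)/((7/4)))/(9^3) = 68/25515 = 0.00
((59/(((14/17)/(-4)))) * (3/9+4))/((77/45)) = -391170/539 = -725.73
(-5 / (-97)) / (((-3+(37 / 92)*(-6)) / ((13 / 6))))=-1495 / 72459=-0.02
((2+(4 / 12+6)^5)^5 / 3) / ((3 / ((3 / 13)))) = 93167875188011344378602738615625 / 33044255768277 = 2819487775465470010.06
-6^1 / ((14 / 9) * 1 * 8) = -27 / 56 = -0.48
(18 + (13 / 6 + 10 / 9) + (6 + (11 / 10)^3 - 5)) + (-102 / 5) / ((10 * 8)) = 26273 / 1125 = 23.35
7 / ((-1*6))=-7 / 6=-1.17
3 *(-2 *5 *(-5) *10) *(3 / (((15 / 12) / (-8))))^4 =1019215872 / 5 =203843174.40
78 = 78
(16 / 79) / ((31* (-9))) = -16 / 22041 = -0.00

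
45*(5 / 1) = 225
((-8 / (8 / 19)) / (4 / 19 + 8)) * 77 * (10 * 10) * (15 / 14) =-496375 / 26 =-19091.35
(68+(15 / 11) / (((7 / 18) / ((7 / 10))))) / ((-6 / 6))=-775 / 11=-70.45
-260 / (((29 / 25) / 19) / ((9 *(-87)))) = 3334500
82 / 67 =1.22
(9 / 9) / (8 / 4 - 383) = -1 / 381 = -0.00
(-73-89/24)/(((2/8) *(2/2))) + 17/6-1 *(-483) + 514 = 693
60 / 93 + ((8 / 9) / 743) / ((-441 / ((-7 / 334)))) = 1407078664 / 2180971737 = 0.65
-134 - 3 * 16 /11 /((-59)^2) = -5131042 /38291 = -134.00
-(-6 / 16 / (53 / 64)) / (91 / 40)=960 / 4823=0.20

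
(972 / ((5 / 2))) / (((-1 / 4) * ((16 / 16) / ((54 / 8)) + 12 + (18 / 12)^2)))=-839808 / 7775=-108.01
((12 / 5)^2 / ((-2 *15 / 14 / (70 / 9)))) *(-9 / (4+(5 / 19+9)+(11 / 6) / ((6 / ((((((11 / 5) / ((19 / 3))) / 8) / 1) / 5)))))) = 8580096 / 604921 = 14.18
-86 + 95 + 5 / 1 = 14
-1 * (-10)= 10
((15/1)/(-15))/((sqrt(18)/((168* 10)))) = -280* sqrt(2) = -395.98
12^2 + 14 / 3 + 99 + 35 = 848 / 3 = 282.67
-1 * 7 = -7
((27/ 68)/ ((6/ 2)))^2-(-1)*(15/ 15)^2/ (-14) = -0.05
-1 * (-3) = 3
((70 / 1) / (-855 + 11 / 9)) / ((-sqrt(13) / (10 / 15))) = 105* sqrt(13) / 24973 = 0.02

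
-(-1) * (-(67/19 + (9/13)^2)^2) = -165431044/10310521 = -16.04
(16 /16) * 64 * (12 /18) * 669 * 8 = 228352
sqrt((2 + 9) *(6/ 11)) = sqrt(6) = 2.45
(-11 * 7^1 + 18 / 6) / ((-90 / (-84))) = -1036 / 15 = -69.07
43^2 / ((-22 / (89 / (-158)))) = 164561 / 3476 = 47.34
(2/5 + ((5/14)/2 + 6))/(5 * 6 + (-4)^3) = -921/4760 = -0.19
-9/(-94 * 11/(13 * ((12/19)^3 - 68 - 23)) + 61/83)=-6044524551/1082248811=-5.59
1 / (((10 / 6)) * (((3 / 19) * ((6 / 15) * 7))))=19 / 14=1.36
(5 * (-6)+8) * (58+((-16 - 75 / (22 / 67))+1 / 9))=36887 / 9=4098.56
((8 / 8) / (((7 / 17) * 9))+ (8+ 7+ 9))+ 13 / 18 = 3149 / 126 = 24.99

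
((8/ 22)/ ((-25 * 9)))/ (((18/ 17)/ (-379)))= 12886/ 22275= 0.58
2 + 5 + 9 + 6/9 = 50/3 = 16.67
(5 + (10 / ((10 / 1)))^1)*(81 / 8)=243 / 4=60.75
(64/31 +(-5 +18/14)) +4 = 510/217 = 2.35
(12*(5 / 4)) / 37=0.41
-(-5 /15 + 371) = -1112 /3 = -370.67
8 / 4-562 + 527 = -33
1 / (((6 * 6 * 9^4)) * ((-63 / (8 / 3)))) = -2 / 11160261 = -0.00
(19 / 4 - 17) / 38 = -49 / 152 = -0.32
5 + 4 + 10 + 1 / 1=20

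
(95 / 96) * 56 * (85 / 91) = 8075 / 156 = 51.76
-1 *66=-66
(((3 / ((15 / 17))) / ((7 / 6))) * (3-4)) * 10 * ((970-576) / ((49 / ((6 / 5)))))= -482256 / 1715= -281.20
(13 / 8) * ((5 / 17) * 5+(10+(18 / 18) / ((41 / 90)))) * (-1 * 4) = -123825 / 1394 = -88.83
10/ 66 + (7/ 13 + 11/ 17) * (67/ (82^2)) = 4004651/ 24519066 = 0.16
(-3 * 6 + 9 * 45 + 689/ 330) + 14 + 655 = 349169/ 330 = 1058.09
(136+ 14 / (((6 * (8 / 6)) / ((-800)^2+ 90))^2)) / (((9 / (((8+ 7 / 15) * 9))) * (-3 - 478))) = -30353068379467 / 19240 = -1577602306.63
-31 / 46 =-0.67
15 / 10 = 3 / 2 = 1.50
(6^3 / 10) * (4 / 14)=216 / 35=6.17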